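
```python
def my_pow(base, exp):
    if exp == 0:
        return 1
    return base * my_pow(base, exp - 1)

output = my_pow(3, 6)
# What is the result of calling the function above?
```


my_pow(3, 6)
= 3 * my_pow(3, 5)
= 3 * 3 * my_pow(3, 4)
= 3 * 3 * 3 * my_pow(3, 3)
= 3 * 3 * 3 * 3 * my_pow(3, 2)
= 3 * 3 * 3 * 3 * 3 * my_pow(3, 1)
= 3 * 3 * 3 * 3 * 3 * 3 * my_pow(3, 0)
= 3 * 3 * 3 * 3 * 3 * 3 * 1
= 729


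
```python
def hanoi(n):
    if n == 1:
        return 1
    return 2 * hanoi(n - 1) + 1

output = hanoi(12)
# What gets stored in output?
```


hanoi(12)
= 2 * hanoi(11) + 1
= 2 * (2 * hanoi(10) + 1) + 1
= 2 * (2 * (2 * hanoi(9) + 1) + 1) + 1
= 2 * (2 * (2 * (2 * hanoi(8) + 1) + 1) + 1) + 1
= 2 * (2 * (2 * (2 * (2 * hanoi(7) + 1) + 1) + 1) + 1) + 1
= 2 * (2 * (2 * (2 * (2 * (2 * hanoi(6) + 1) + 1) + 1) + 1) + 1) + 1
= 2 * (2 * (2 * (2 * (2 * (2 * (2 * hanoi(5) + 1) + 1) + 1) + 1) + 1) + 1) + 1
= 2 * (2 * (2 * (2 * (2 * (2 * (2 * (2 * hanoi(4) + 1) + 1) + 1) + 1) + 1) + 1) + 1) + 1
= 2 * (2 * (2 * (2 * (2 * (2 * (2 * (2 * (2 * hanoi(3) + 1) + 1) + 1) + 1) + 1) + 1) + 1) + 1) + 1
= 2 * (2 * (2 * (2 * (2 * (2 * (2 * (2 * (2 * (2 * hanoi(2) + 1) + 1) + 1) + 1) + 1) + 1) + 1) + 1) + 1) + 1
= 2 * (2 * (2 * (2 * (2 * (2 * (2 * (2 * (2 * (2 * (2 * hanoi(1) + 1) + 1) + 1) + 1) + 1) + 1) + 1) + 1) + 1) + 1) + 1
Now compute bottom-up:
hanoi(1) = 1
hanoi(2) = 2 * 1 + 1 = 3
hanoi(3) = 2 * 3 + 1 = 7
hanoi(4) = 2 * 7 + 1 = 15
hanoi(5) = 2 * 15 + 1 = 31
hanoi(6) = 2 * 31 + 1 = 63
hanoi(7) = 2 * 63 + 1 = 127
hanoi(8) = 2 * 127 + 1 = 255
hanoi(9) = 2 * 255 + 1 = 511
hanoi(10) = 2 * 511 + 1 = 1023
hanoi(11) = 2 * 1023 + 1 = 2047
hanoi(12) = 2 * 2047 + 1 = 4095
= 4095


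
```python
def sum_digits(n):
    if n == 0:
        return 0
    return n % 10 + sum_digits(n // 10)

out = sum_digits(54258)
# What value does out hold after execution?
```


sum_digits(54258)
= 8 + sum_digits(5425)
= 8 + 5 + sum_digits(542)
= 8 + 5 + 2 + sum_digits(54)
= 8 + 5 + 2 + 4 + sum_digits(5)
= 8 + 5 + 2 + 4 + 5 + sum_digits(0)
= 8 + 5 + 2 + 4 + 5 + 0
= 24


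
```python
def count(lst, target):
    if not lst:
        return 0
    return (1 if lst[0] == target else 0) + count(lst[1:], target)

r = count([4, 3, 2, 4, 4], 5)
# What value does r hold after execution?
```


count([4, 3, 2, 4, 4], 5)
lst[0]=4 != 5: 0 + count([3, 2, 4, 4], 5)
lst[0]=3 != 5: 0 + count([2, 4, 4], 5)
lst[0]=2 != 5: 0 + count([4, 4], 5)
lst[0]=4 != 5: 0 + count([4], 5)
lst[0]=4 != 5: 0 + count([], 5)
= 0


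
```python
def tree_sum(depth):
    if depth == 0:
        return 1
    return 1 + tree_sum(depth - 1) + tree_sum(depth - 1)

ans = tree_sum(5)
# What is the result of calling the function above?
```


tree_sum(5)
= 1 + tree_sum(4) + tree_sum(4)
= 1 + 2 * tree_sum(4)
tree_sum(k) = 2^(k+1) - 1
tree_sum(0) = 1
tree_sum(1) = 3
tree_sum(2) = 7
tree_sum(3) = 15
tree_sum(4) = 31
tree_sum(5) = 2^6 - 1 = 63


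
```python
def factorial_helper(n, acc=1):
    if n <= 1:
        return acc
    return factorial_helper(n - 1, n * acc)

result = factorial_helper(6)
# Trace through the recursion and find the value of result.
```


factorial_helper(6, 1)
= factorial_helper(5, 6 * 1) = factorial_helper(5, 6)
= factorial_helper(4, 5 * 6) = factorial_helper(4, 30)
= factorial_helper(3, 4 * 30) = factorial_helper(3, 120)
= factorial_helper(2, 3 * 120) = factorial_helper(2, 360)
= factorial_helper(1, 2 * 360) = factorial_helper(1, 720)
n <= 1, return acc = 720


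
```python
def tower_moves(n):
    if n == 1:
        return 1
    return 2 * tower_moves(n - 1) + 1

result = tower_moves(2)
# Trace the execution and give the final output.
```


tower_moves(2)
= 2 * tower_moves(1) + 1
Now compute bottom-up:
tower_moves(1) = 1
tower_moves(2) = 2 * 1 + 1 = 3
= 3


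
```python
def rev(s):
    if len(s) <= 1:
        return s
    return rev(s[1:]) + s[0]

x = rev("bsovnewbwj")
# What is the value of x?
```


rev("bsovnewbwj")
= rev("sovnewbwj") + "b"
= rev("ovnewbwj") + "s" + "b"
= rev("vnewbwj") + "o" + "s" + "b"
= rev("newbwj") + "v" + "o" + "s" + "b"
= rev("ewbwj") + "n" + "v" + "o" + "s" + "b"
= rev("wbwj") + "e" + "n" + "v" + "o" + "s" + "b"
= rev("bwj") + "w" + "e" + "n" + "v" + "o" + "s" + "b"
= rev("wj") + "b" + "w" + "e" + "n" + "v" + "o" + "s" + "b"
= rev("j") + "w" + "b" + "w" + "e" + "n" + "v" + "o" + "s" + "b"
= "j" + "w" + "b" + "w" + "e" + "n" + "v" + "o" + "s" + "b"
= "jwbwenvosb"


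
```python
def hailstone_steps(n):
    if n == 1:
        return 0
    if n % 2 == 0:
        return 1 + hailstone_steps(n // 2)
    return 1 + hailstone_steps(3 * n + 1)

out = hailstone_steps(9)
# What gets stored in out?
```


hailstone_steps(9)
9 is odd -> 3*9+1 = 28 -> hailstone_steps(28)
28 is even -> hailstone_steps(14)
14 is even -> hailstone_steps(7)
7 is odd -> 3*7+1 = 22 -> hailstone_steps(22)
22 is even -> hailstone_steps(11)
11 is odd -> 3*11+1 = 34 -> hailstone_steps(34)
34 is even -> hailstone_steps(17)
17 is odd -> 3*17+1 = 52 -> hailstone_steps(52)
52 is even -> hailstone_steps(26)
26 is even -> hailstone_steps(13)
13 is odd -> 3*13+1 = 40 -> hailstone_steps(40)
40 is even -> hailstone_steps(20)
20 is even -> hailstone_steps(10)
10 is even -> hailstone_steps(5)
5 is odd -> 3*5+1 = 16 -> hailstone_steps(16)
16 is even -> hailstone_steps(8)
8 is even -> hailstone_steps(4)
4 is even -> hailstone_steps(2)
2 is even -> hailstone_steps(1)
Reached 1 after 19 steps
= 19


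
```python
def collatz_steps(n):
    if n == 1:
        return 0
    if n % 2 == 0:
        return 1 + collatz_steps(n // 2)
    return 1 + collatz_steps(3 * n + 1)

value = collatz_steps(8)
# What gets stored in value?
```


collatz_steps(8)
8 is even -> collatz_steps(4)
4 is even -> collatz_steps(2)
2 is even -> collatz_steps(1)
Reached 1 after 3 steps
= 3


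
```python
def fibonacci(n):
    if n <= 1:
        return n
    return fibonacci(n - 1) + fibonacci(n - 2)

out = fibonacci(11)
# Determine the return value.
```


fibonacci(11)
= fibonacci(10) + fibonacci(9)
= (fibonacci(9) + fibonacci(8)) + fibonacci(9)
Computing bottom-up: fibonacci(0)=0, fibonacci(1)=1, fibonacci(2)=1, fibonacci(3)=2, fibonacci(4)=3, fibonacci(5)=5, fibonacci(6)=8, fibonacci(7)=13, fibonacci(8)=21, fibonacci(9)=34, fibonacci(10)=55, fibonacci(11)=89
= 89


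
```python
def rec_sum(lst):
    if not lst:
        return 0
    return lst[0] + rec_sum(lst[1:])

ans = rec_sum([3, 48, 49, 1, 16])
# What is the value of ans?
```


rec_sum([3, 48, 49, 1, 16])
= 3 + rec_sum([48, 49, 1, 16])
= 3 + 48 + rec_sum([49, 1, 16])
= 3 + 48 + 49 + rec_sum([1, 16])
= 3 + 48 + 49 + 1 + rec_sum([16])
= 3 + 48 + 49 + 1 + 16 + rec_sum([])
= 3 + 48 + 49 + 1 + 16 + 0
= 117


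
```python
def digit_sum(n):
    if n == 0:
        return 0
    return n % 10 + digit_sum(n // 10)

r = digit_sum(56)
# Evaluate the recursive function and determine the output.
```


digit_sum(56)
= 6 + digit_sum(5)
= 6 + 5 + digit_sum(0)
= 6 + 5 + 0
= 11


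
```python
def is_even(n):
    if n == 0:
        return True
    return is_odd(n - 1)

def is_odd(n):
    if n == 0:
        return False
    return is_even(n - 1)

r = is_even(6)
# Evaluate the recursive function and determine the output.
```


is_even(6)
= is_odd(5)
= is_even(4)
= is_odd(3)
= is_even(2)
= is_odd(1)
= is_even(0)
n == 0: return True
= True


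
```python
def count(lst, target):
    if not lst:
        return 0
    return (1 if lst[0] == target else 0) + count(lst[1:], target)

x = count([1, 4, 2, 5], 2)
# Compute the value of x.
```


count([1, 4, 2, 5], 2)
lst[0]=1 != 2: 0 + count([4, 2, 5], 2)
lst[0]=4 != 2: 0 + count([2, 5], 2)
lst[0]=2 == 2: 1 + count([5], 2)
lst[0]=5 != 2: 0 + count([], 2)
= 1


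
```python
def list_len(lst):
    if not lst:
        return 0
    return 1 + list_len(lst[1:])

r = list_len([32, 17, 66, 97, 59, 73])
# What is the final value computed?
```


list_len([32, 17, 66, 97, 59, 73])
= 1 + list_len([17, 66, 97, 59, 73])
= 1 + 1 + list_len([66, 97, 59, 73])
= 1 + 1 + 1 + list_len([97, 59, 73])
= 1 + 1 + 1 + 1 + list_len([59, 73])
= 1 + 1 + 1 + 1 + 1 + list_len([73])
= 1 + 1 + 1 + 1 + 1 + 1 + list_len([])
= 1 + 1 + 1 + 1 + 1 + 1 + 0
= 6


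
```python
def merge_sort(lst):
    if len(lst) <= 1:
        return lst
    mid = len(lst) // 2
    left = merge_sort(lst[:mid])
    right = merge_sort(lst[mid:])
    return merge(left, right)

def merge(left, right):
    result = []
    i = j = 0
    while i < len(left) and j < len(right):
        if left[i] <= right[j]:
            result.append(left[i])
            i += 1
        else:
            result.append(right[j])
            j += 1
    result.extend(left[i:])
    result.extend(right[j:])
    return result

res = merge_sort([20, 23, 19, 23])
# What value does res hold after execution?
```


merge_sort([20, 23, 19, 23])
Split into [20, 23] and [19, 23]
Left sorted: [20, 23]
Right sorted: [19, 23]
Merge [20, 23] and [19, 23]
= [19, 20, 23, 23]


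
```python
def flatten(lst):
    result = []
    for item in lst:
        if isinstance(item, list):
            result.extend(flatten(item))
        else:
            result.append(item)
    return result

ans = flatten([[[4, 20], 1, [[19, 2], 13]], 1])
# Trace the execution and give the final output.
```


flatten([[[4, 20], 1, [[19, 2], 13]], 1])
Processing each element:
  [[4, 20], 1, [[19, 2], 13]] is a list -> flatten recursively -> [4, 20, 1, 19, 2, 13]
  1 is not a list -> append 1
= [4, 20, 1, 19, 2, 13, 1]


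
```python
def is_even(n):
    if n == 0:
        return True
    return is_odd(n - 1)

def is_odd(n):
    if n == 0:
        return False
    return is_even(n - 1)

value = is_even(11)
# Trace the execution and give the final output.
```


is_even(11)
= is_odd(10)
= is_even(9)
= is_odd(8)
= is_even(7)
= is_odd(6)
= is_even(5)
= is_odd(4)
= is_even(3)
= is_odd(2)
= is_even(1)
= is_odd(0)
n == 0: return False
= False


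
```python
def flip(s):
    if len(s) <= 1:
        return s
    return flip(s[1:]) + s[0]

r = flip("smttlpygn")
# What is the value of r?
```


flip("smttlpygn")
= flip("mttlpygn") + "s"
= flip("ttlpygn") + "m" + "s"
= flip("tlpygn") + "t" + "m" + "s"
= flip("lpygn") + "t" + "t" + "m" + "s"
= flip("pygn") + "l" + "t" + "t" + "m" + "s"
= flip("ygn") + "p" + "l" + "t" + "t" + "m" + "s"
= flip("gn") + "y" + "p" + "l" + "t" + "t" + "m" + "s"
= flip("n") + "g" + "y" + "p" + "l" + "t" + "t" + "m" + "s"
= "n" + "g" + "y" + "p" + "l" + "t" + "t" + "m" + "s"
= "ngyplttms"


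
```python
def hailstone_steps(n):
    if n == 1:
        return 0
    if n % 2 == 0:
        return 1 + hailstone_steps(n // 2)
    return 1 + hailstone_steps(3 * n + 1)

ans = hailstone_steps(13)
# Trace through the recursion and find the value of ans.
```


hailstone_steps(13)
13 is odd -> 3*13+1 = 40 -> hailstone_steps(40)
40 is even -> hailstone_steps(20)
20 is even -> hailstone_steps(10)
10 is even -> hailstone_steps(5)
5 is odd -> 3*5+1 = 16 -> hailstone_steps(16)
16 is even -> hailstone_steps(8)
8 is even -> hailstone_steps(4)
4 is even -> hailstone_steps(2)
2 is even -> hailstone_steps(1)
Reached 1 after 9 steps
= 9


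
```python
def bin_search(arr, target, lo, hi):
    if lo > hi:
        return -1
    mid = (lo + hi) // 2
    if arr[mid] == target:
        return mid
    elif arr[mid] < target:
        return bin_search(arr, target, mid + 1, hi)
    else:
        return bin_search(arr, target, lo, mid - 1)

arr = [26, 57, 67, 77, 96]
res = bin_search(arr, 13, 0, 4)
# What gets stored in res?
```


bin_search(arr, 13, 0, 4)
lo=0, hi=4, mid=2, arr[mid]=67
67 > 13, search left half
lo=0, hi=1, mid=0, arr[mid]=26
26 > 13, search left half
lo > hi, target not found, return -1
= -1


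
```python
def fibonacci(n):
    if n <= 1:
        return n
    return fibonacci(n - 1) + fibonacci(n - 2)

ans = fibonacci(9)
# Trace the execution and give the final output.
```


fibonacci(9)
= fibonacci(8) + fibonacci(7)
= (fibonacci(7) + fibonacci(6)) + fibonacci(7)
Computing bottom-up: fibonacci(0)=0, fibonacci(1)=1, fibonacci(2)=1, fibonacci(3)=2, fibonacci(4)=3, fibonacci(5)=5, fibonacci(6)=8, fibonacci(7)=13, fibonacci(8)=21, fibonacci(9)=34
= 34


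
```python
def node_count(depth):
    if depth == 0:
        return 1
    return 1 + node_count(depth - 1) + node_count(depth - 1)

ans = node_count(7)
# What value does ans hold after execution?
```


node_count(7)
= 1 + node_count(6) + node_count(6)
= 1 + 2 * node_count(6)
node_count(k) = 2^(k+1) - 1
node_count(0) = 1
node_count(1) = 3
node_count(2) = 7
node_count(3) = 15
node_count(4) = 31
node_count(7) = 2^8 - 1 = 255


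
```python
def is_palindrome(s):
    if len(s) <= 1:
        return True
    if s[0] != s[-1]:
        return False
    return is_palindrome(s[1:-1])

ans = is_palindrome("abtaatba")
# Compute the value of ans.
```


is_palindrome("abtaatba")
"abtaatba": s[0]='a' == s[-1]='a' -> is_palindrome("btaatb")
"btaatb": s[0]='b' == s[-1]='b' -> is_palindrome("taat")
"taat": s[0]='t' == s[-1]='t' -> is_palindrome("aa")
"aa": s[0]='a' == s[-1]='a' -> is_palindrome("")
"": len <= 1 -> True
= True


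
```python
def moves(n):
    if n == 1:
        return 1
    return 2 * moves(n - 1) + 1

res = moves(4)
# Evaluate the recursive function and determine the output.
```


moves(4)
= 2 * moves(3) + 1
= 2 * (2 * moves(2) + 1) + 1
= 2 * (2 * (2 * moves(1) + 1) + 1) + 1
Now compute bottom-up:
moves(1) = 1
moves(2) = 2 * 1 + 1 = 3
moves(3) = 2 * 3 + 1 = 7
moves(4) = 2 * 7 + 1 = 15
= 15


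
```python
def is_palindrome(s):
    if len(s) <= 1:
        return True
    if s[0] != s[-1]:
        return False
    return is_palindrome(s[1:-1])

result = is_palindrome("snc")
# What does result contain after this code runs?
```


is_palindrome("snc")
"snc": s[0]='s' != s[-1]='c' -> False
= False


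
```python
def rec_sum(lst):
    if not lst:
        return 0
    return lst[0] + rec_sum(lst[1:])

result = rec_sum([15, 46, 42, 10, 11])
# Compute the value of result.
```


rec_sum([15, 46, 42, 10, 11])
= 15 + rec_sum([46, 42, 10, 11])
= 15 + 46 + rec_sum([42, 10, 11])
= 15 + 46 + 42 + rec_sum([10, 11])
= 15 + 46 + 42 + 10 + rec_sum([11])
= 15 + 46 + 42 + 10 + 11 + rec_sum([])
= 15 + 46 + 42 + 10 + 11 + 0
= 124


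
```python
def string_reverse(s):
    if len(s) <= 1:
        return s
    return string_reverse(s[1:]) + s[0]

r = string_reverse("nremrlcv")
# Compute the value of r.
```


string_reverse("nremrlcv")
= string_reverse("remrlcv") + "n"
= string_reverse("emrlcv") + "r" + "n"
= string_reverse("mrlcv") + "e" + "r" + "n"
= string_reverse("rlcv") + "m" + "e" + "r" + "n"
= string_reverse("lcv") + "r" + "m" + "e" + "r" + "n"
= string_reverse("cv") + "l" + "r" + "m" + "e" + "r" + "n"
= string_reverse("v") + "c" + "l" + "r" + "m" + "e" + "r" + "n"
= "v" + "c" + "l" + "r" + "m" + "e" + "r" + "n"
= "vclrmern"


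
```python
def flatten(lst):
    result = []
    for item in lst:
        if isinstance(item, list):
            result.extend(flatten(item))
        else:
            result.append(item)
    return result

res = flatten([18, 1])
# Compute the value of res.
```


flatten([18, 1])
Processing each element:
  18 is not a list -> append 18
  1 is not a list -> append 1
= [18, 1]


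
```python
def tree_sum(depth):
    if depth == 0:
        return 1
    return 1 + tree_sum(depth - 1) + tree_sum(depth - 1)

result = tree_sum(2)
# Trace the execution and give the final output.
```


tree_sum(2)
= 1 + tree_sum(1) + tree_sum(1)
= 1 + 2 * tree_sum(1)
tree_sum(k) = 2^(k+1) - 1
tree_sum(0) = 1
tree_sum(1) = 3
tree_sum(2) = 7
tree_sum(2) = 2^3 - 1 = 7


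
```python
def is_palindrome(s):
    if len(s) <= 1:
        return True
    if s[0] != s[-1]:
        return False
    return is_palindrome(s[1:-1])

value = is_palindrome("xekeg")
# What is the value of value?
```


is_palindrome("xekeg")
"xekeg": s[0]='x' != s[-1]='g' -> False
= False


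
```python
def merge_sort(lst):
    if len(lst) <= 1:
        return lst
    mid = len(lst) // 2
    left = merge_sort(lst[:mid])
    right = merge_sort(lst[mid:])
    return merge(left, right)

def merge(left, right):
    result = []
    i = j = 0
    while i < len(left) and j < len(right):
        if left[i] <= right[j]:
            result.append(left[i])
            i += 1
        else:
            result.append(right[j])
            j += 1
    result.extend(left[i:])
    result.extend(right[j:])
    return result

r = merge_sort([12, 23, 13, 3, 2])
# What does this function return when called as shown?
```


merge_sort([12, 23, 13, 3, 2])
Split into [12, 23] and [13, 3, 2]
Left sorted: [12, 23]
Right sorted: [2, 3, 13]
Merge [12, 23] and [2, 3, 13]
= [2, 3, 12, 13, 23]


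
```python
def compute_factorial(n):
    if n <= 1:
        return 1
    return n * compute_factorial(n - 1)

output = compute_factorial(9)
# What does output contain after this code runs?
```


compute_factorial(9)
= 9 * compute_factorial(8)
= 9 * 8 * compute_factorial(7)
= 9 * 8 * 7 * compute_factorial(6)
= 9 * 8 * 7 * 6 * compute_factorial(5)
= 9 * 8 * 7 * 6 * 5 * compute_factorial(4)
= 9 * 8 * 7 * 6 * 5 * 4 * compute_factorial(3)
= 9 * 8 * 7 * 6 * 5 * 4 * 3 * compute_factorial(2)
= 9 * 8 * 7 * 6 * 5 * 4 * 3 * 2 * compute_factorial(1)
= 9 * 8 * 7 * 6 * 5 * 4 * 3 * 2 * 1
= 362880


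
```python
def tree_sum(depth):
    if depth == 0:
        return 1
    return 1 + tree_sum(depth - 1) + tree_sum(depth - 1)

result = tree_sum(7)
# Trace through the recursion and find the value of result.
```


tree_sum(7)
= 1 + tree_sum(6) + tree_sum(6)
= 1 + 2 * tree_sum(6)
tree_sum(k) = 2^(k+1) - 1
tree_sum(0) = 1
tree_sum(1) = 3
tree_sum(2) = 7
tree_sum(3) = 15
tree_sum(4) = 31
tree_sum(7) = 2^8 - 1 = 255


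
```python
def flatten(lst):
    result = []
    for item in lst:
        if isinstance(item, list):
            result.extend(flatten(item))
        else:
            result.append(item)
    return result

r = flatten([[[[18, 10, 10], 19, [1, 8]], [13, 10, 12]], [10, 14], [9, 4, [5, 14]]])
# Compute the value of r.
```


flatten([[[[18, 10, 10], 19, [1, 8]], [13, 10, 12]], [10, 14], [9, 4, [5, 14]]])
Processing each element:
  [[[18, 10, 10], 19, [1, 8]], [13, 10, 12]] is a list -> flatten recursively -> [18, 10, 10, 19, 1, 8, 13, 10, 12]
  [10, 14] is a list -> flatten recursively -> [10, 14]
  [9, 4, [5, 14]] is a list -> flatten recursively -> [9, 4, 5, 14]
= [18, 10, 10, 19, 1, 8, 13, 10, 12, 10, 14, 9, 4, 5, 14]


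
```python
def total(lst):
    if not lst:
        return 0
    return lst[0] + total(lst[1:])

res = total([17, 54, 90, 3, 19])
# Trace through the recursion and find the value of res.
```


total([17, 54, 90, 3, 19])
= 17 + total([54, 90, 3, 19])
= 17 + 54 + total([90, 3, 19])
= 17 + 54 + 90 + total([3, 19])
= 17 + 54 + 90 + 3 + total([19])
= 17 + 54 + 90 + 3 + 19 + total([])
= 17 + 54 + 90 + 3 + 19 + 0
= 183


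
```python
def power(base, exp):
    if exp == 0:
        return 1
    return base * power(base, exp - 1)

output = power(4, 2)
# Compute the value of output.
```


power(4, 2)
= 4 * power(4, 1)
= 4 * 4 * power(4, 0)
= 4 * 4 * 1
= 16


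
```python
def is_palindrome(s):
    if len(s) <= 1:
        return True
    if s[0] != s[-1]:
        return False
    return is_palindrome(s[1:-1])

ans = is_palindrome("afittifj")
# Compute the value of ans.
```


is_palindrome("afittifj")
"afittifj": s[0]='a' != s[-1]='j' -> False
= False


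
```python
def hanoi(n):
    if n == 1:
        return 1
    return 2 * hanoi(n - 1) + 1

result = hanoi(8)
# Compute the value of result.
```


hanoi(8)
= 2 * hanoi(7) + 1
= 2 * (2 * hanoi(6) + 1) + 1
= 2 * (2 * (2 * hanoi(5) + 1) + 1) + 1
= 2 * (2 * (2 * (2 * hanoi(4) + 1) + 1) + 1) + 1
= 2 * (2 * (2 * (2 * (2 * hanoi(3) + 1) + 1) + 1) + 1) + 1
= 2 * (2 * (2 * (2 * (2 * (2 * hanoi(2) + 1) + 1) + 1) + 1) + 1) + 1
= 2 * (2 * (2 * (2 * (2 * (2 * (2 * hanoi(1) + 1) + 1) + 1) + 1) + 1) + 1) + 1
Now compute bottom-up:
hanoi(1) = 1
hanoi(2) = 2 * 1 + 1 = 3
hanoi(3) = 2 * 3 + 1 = 7
hanoi(4) = 2 * 7 + 1 = 15
hanoi(5) = 2 * 15 + 1 = 31
hanoi(6) = 2 * 31 + 1 = 63
hanoi(7) = 2 * 63 + 1 = 127
hanoi(8) = 2 * 127 + 1 = 255
= 255


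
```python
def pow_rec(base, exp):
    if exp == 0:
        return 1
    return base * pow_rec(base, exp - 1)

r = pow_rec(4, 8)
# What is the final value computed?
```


pow_rec(4, 8)
= 4 * pow_rec(4, 7)
= 4 * 4 * pow_rec(4, 6)
= 4 * 4 * 4 * pow_rec(4, 5)
= 4 * 4 * 4 * 4 * pow_rec(4, 4)
= 4 * 4 * 4 * 4 * 4 * pow_rec(4, 3)
= 4 * 4 * 4 * 4 * 4 * 4 * pow_rec(4, 2)
= 4 * 4 * 4 * 4 * 4 * 4 * 4 * pow_rec(4, 1)
= 4 * 4 * 4 * 4 * 4 * 4 * 4 * 4 * pow_rec(4, 0)
= 4 * 4 * 4 * 4 * 4 * 4 * 4 * 4 * 1
= 65536


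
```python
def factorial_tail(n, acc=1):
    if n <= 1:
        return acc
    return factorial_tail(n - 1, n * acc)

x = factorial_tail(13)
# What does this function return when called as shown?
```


factorial_tail(13, 1)
= factorial_tail(12, 13 * 1) = factorial_tail(12, 13)
= factorial_tail(11, 12 * 13) = factorial_tail(11, 156)
= factorial_tail(10, 11 * 156) = factorial_tail(10, 1716)
= factorial_tail(9, 10 * 1716) = factorial_tail(9, 17160)
= factorial_tail(8, 9 * 17160) = factorial_tail(8, 154440)
= factorial_tail(7, 8 * 154440) = factorial_tail(7, 1235520)
= factorial_tail(6, 7 * 1235520) = factorial_tail(6, 8648640)
= factorial_tail(5, 6 * 8648640) = factorial_tail(5, 51891840)
= factorial_tail(4, 5 * 51891840) = factorial_tail(4, 259459200)
= factorial_tail(3, 4 * 259459200) = factorial_tail(3, 1037836800)
= factorial_tail(2, 3 * 1037836800) = factorial_tail(2, 3113510400)
= factorial_tail(1, 2 * 3113510400) = factorial_tail(1, 6227020800)
n <= 1, return acc = 6227020800


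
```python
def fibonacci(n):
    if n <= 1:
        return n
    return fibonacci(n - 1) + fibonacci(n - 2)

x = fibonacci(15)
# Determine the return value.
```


fibonacci(15)
= fibonacci(14) + fibonacci(13)
= (fibonacci(13) + fibonacci(12)) + fibonacci(13)
Computing bottom-up: fibonacci(0)=0, fibonacci(1)=1, fibonacci(2)=1, fibonacci(3)=2, fibonacci(4)=3, fibonacci(5)=5, fibonacci(6)=8, fibonacci(7)=13, fibonacci(8)=21, fibonacci(9)=34, fibonacci(10)=55, fibonacci(11)=89, fibonacci(12)=144, fibonacci(13)=233, fibonacci(14)=377, fibonacci(15)=610
= 610


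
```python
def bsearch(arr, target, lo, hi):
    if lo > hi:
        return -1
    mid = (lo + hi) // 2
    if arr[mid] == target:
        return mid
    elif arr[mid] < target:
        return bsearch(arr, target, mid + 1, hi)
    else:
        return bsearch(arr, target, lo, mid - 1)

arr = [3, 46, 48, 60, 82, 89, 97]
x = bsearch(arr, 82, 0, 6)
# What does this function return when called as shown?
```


bsearch(arr, 82, 0, 6)
lo=0, hi=6, mid=3, arr[mid]=60
60 < 82, search right half
lo=4, hi=6, mid=5, arr[mid]=89
89 > 82, search left half
lo=4, hi=4, mid=4, arr[mid]=82
arr[4] == 82, found at index 4
= 4


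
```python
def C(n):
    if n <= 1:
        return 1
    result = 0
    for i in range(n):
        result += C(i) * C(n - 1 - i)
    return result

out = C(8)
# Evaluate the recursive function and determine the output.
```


C(8)
= sum of C(i) * C(8-1-i) for i in 0..7
First compute sub-values bottom-up:
  C(0) = 1, C(1) = 1
  C(2) = 1*1 + 1*1 = 2
  C(3) = 1*2 + 1*1 + 2*1 = 5
  C(4) = 1*5 + 1*2 + 2*1 + 5*1 = 14
  C(5) = 1*14 + 1*5 + 2*2 + 5*1 + 14*1 = 42
  C(6) = 1*42 + 1*14 + 2*5 + 5*2 + 14*1 + 42*1 = 132
  C(7) = 1*132 + 1*42 + 2*14 + 5*5 + 14*2 + 42*1 + 132*1 = 429
Now C(8):
  C(0)*C(7) = 1*429 = 429
  C(1)*C(6) = 1*132 = 132
  C(2)*C(5) = 2*42 = 84
  C(3)*C(4) = 5*14 = 70
  C(4)*C(3) = 14*5 = 70
  C(5)*C(2) = 42*2 = 84
  C(6)*C(1) = 132*1 = 132
  C(7)*C(0) = 429*1 = 429
= 429 + 132 + 84 + 70 + 70 + 84 + 132 + 429
= 1430


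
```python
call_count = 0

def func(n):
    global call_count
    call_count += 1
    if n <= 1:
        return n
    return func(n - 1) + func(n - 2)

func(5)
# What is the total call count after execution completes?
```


func(5) calls func(4) and func(3); each non-base call branches into two more.
Let C(k) = total number of calls made by func(k), including the call to func(k) itself.
Base cases: C(0) = 1, C(1) = 1
Recurrence: C(k) = 1 + C(k-1) + C(k-2)
  C(2) = 1 + C(1) + C(0) = 1 + 1 + 1 = 3
  C(3) = 1 + C(2) + C(1) = 1 + 3 + 1 = 5
  C(4) = 1 + C(3) + C(2) = 1 + 5 + 3 = 9
  C(5) = 1 + C(4) + C(3) = 1 + 9 + 5 = 15
Total calls = C(5) = 15


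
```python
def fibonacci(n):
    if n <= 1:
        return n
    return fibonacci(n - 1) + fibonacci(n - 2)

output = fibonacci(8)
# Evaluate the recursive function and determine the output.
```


fibonacci(8)
= fibonacci(7) + fibonacci(6)
= (fibonacci(6) + fibonacci(5)) + fibonacci(6)
Computing bottom-up: fibonacci(0)=0, fibonacci(1)=1, fibonacci(2)=1, fibonacci(3)=2, fibonacci(4)=3, fibonacci(5)=5, fibonacci(6)=8, fibonacci(7)=13, fibonacci(8)=21
= 21


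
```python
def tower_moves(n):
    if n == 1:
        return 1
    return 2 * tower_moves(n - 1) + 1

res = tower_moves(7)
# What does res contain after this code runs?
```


tower_moves(7)
= 2 * tower_moves(6) + 1
= 2 * (2 * tower_moves(5) + 1) + 1
= 2 * (2 * (2 * tower_moves(4) + 1) + 1) + 1
= 2 * (2 * (2 * (2 * tower_moves(3) + 1) + 1) + 1) + 1
= 2 * (2 * (2 * (2 * (2 * tower_moves(2) + 1) + 1) + 1) + 1) + 1
= 2 * (2 * (2 * (2 * (2 * (2 * tower_moves(1) + 1) + 1) + 1) + 1) + 1) + 1
Now compute bottom-up:
tower_moves(1) = 1
tower_moves(2) = 2 * 1 + 1 = 3
tower_moves(3) = 2 * 3 + 1 = 7
tower_moves(4) = 2 * 7 + 1 = 15
tower_moves(5) = 2 * 15 + 1 = 31
tower_moves(6) = 2 * 31 + 1 = 63
tower_moves(7) = 2 * 63 + 1 = 127
= 127


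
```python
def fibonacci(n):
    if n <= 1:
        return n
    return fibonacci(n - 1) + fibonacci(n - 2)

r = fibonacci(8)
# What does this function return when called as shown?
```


fibonacci(8)
= fibonacci(7) + fibonacci(6)
= (fibonacci(6) + fibonacci(5)) + fibonacci(6)
Computing bottom-up: fibonacci(0)=0, fibonacci(1)=1, fibonacci(2)=1, fibonacci(3)=2, fibonacci(4)=3, fibonacci(5)=5, fibonacci(6)=8, fibonacci(7)=13, fibonacci(8)=21
= 21


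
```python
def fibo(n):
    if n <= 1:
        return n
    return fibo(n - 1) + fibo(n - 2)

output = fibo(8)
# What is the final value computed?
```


fibo(8)
= fibo(7) + fibo(6)
= (fibo(6) + fibo(5)) + fibo(6)
Computing bottom-up: fibo(0)=0, fibo(1)=1, fibo(2)=1, fibo(3)=2, fibo(4)=3, fibo(5)=5, fibo(6)=8, fibo(7)=13, fibo(8)=21
= 21


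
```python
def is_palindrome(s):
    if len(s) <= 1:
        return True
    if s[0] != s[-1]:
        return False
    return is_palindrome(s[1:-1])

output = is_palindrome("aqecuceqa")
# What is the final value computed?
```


is_palindrome("aqecuceqa")
"aqecuceqa": s[0]='a' == s[-1]='a' -> is_palindrome("qecuceq")
"qecuceq": s[0]='q' == s[-1]='q' -> is_palindrome("ecuce")
"ecuce": s[0]='e' == s[-1]='e' -> is_palindrome("cuc")
"cuc": s[0]='c' == s[-1]='c' -> is_palindrome("u")
"u": len <= 1 -> True
= True


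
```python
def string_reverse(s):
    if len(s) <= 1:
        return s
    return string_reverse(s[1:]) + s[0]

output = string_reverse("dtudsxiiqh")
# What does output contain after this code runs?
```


string_reverse("dtudsxiiqh")
= string_reverse("tudsxiiqh") + "d"
= string_reverse("udsxiiqh") + "t" + "d"
= string_reverse("dsxiiqh") + "u" + "t" + "d"
= string_reverse("sxiiqh") + "d" + "u" + "t" + "d"
= string_reverse("xiiqh") + "s" + "d" + "u" + "t" + "d"
= string_reverse("iiqh") + "x" + "s" + "d" + "u" + "t" + "d"
= string_reverse("iqh") + "i" + "x" + "s" + "d" + "u" + "t" + "d"
= string_reverse("qh") + "i" + "i" + "x" + "s" + "d" + "u" + "t" + "d"
= string_reverse("h") + "q" + "i" + "i" + "x" + "s" + "d" + "u" + "t" + "d"
= "h" + "q" + "i" + "i" + "x" + "s" + "d" + "u" + "t" + "d"
= "hqiixsdutd"


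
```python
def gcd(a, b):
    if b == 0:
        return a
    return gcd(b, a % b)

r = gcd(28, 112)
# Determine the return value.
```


gcd(28, 112)
= gcd(112, 28 % 112) = gcd(112, 28)
= gcd(28, 112 % 28) = gcd(28, 0)
b == 0, return a = 28


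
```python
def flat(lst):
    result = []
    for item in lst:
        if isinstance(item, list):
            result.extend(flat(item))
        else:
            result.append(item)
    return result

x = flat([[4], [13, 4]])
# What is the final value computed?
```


flat([[4], [13, 4]])
Processing each element:
  [4] is a list -> flat recursively -> [4]
  [13, 4] is a list -> flat recursively -> [13, 4]
= [4, 13, 4]


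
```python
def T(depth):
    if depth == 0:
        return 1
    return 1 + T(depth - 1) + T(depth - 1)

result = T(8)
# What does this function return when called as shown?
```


T(8)
= 1 + T(7) + T(7)
= 1 + 2 * T(7)
T(k) = 2^(k+1) - 1
T(0) = 1
T(1) = 3
T(2) = 7
T(3) = 15
T(4) = 31
T(8) = 2^9 - 1 = 511


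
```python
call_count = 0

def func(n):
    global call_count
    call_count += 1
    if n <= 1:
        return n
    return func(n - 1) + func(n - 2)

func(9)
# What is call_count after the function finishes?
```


func(9) calls func(8) and func(7); each non-base call branches into two more.
Let C(k) = total number of calls made by func(k), including the call to func(k) itself.
Base cases: C(0) = 1, C(1) = 1
Recurrence: C(k) = 1 + C(k-1) + C(k-2)
  C(2) = 1 + C(1) + C(0) = 1 + 1 + 1 = 3
  C(3) = 1 + C(2) + C(1) = 1 + 3 + 1 = 5
  C(4) = 1 + C(3) + C(2) = 1 + 5 + 3 = 9
  C(5) = 1 + C(4) + C(3) = 1 + 9 + 5 = 15
  C(6) = 1 + C(5) + C(4) = 1 + 15 + 9 = 25
  C(7) = 1 + C(6) + C(5) = 1 + 25 + 15 = 41
  C(8) = 1 + C(7) + C(6) = 1 + 41 + 25 = 67
  C(9) = 1 + C(8) + C(7) = 1 + 67 + 41 = 109
Total calls = C(9) = 109


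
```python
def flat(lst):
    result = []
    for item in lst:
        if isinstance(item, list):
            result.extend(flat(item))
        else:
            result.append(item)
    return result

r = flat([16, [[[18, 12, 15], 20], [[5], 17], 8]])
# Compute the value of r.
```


flat([16, [[[18, 12, 15], 20], [[5], 17], 8]])
Processing each element:
  16 is not a list -> append 16
  [[[18, 12, 15], 20], [[5], 17], 8] is a list -> flat recursively -> [18, 12, 15, 20, 5, 17, 8]
= [16, 18, 12, 15, 20, 5, 17, 8]


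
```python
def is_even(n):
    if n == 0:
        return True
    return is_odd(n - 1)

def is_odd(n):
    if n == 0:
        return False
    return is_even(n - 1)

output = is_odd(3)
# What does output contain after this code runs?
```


is_odd(3)
= is_even(2)
= is_odd(1)
= is_even(0)
n == 0: return True
= True


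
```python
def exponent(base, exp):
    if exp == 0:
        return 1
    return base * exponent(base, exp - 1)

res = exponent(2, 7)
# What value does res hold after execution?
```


exponent(2, 7)
= 2 * exponent(2, 6)
= 2 * 2 * exponent(2, 5)
= 2 * 2 * 2 * exponent(2, 4)
= 2 * 2 * 2 * 2 * exponent(2, 3)
= 2 * 2 * 2 * 2 * 2 * exponent(2, 2)
= 2 * 2 * 2 * 2 * 2 * 2 * exponent(2, 1)
= 2 * 2 * 2 * 2 * 2 * 2 * 2 * exponent(2, 0)
= 2 * 2 * 2 * 2 * 2 * 2 * 2 * 1
= 128


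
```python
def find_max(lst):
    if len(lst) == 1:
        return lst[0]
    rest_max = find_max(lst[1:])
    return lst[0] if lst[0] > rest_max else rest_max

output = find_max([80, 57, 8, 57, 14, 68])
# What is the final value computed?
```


find_max([80, 57, 8, 57, 14, 68])
= compare 80 with find_max([57, 8, 57, 14, 68])
= compare 57 with find_max([8, 57, 14, 68])
= compare 8 with find_max([57, 14, 68])
= compare 57 with find_max([14, 68])
= compare 14 with find_max([68])
Base: find_max([68]) = 68
compare 14 with 68: max = 68
compare 57 with 68: max = 68
compare 8 with 68: max = 68
compare 57 with 68: max = 68
compare 80 with 68: max = 80
= 80


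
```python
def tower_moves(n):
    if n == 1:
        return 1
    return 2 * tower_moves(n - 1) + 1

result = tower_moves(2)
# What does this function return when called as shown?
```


tower_moves(2)
= 2 * tower_moves(1) + 1
Now compute bottom-up:
tower_moves(1) = 1
tower_moves(2) = 2 * 1 + 1 = 3
= 3


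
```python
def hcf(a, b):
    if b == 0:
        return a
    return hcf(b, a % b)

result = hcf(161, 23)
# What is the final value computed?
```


hcf(161, 23)
= hcf(23, 161 % 23) = hcf(23, 0)
b == 0, return a = 23


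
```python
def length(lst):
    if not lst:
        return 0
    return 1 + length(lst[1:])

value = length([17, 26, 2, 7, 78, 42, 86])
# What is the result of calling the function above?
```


length([17, 26, 2, 7, 78, 42, 86])
= 1 + length([26, 2, 7, 78, 42, 86])
= 1 + 1 + length([2, 7, 78, 42, 86])
= 1 + 1 + 1 + length([7, 78, 42, 86])
= 1 + 1 + 1 + 1 + length([78, 42, 86])
= 1 + 1 + 1 + 1 + 1 + length([42, 86])
= 1 + 1 + 1 + 1 + 1 + 1 + length([86])
= 1 + 1 + 1 + 1 + 1 + 1 + 1 + length([])
= 1 + 1 + 1 + 1 + 1 + 1 + 1 + 0
= 7


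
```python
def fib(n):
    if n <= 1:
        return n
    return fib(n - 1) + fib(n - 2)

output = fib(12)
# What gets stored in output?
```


fib(12)
= fib(11) + fib(10)
= (fib(10) + fib(9)) + fib(10)
Computing bottom-up: fib(0)=0, fib(1)=1, fib(2)=1, fib(3)=2, fib(4)=3, fib(5)=5, fib(6)=8, fib(7)=13, fib(8)=21, fib(9)=34, fib(10)=55, fib(11)=89, fib(12)=144
= 144


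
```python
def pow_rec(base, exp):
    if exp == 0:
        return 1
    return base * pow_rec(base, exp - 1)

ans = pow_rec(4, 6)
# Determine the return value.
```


pow_rec(4, 6)
= 4 * pow_rec(4, 5)
= 4 * 4 * pow_rec(4, 4)
= 4 * 4 * 4 * pow_rec(4, 3)
= 4 * 4 * 4 * 4 * pow_rec(4, 2)
= 4 * 4 * 4 * 4 * 4 * pow_rec(4, 1)
= 4 * 4 * 4 * 4 * 4 * 4 * pow_rec(4, 0)
= 4 * 4 * 4 * 4 * 4 * 4 * 1
= 4096


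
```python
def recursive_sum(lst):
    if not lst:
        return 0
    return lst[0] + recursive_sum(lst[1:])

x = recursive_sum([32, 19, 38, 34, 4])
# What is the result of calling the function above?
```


recursive_sum([32, 19, 38, 34, 4])
= 32 + recursive_sum([19, 38, 34, 4])
= 32 + 19 + recursive_sum([38, 34, 4])
= 32 + 19 + 38 + recursive_sum([34, 4])
= 32 + 19 + 38 + 34 + recursive_sum([4])
= 32 + 19 + 38 + 34 + 4 + recursive_sum([])
= 32 + 19 + 38 + 34 + 4 + 0
= 127


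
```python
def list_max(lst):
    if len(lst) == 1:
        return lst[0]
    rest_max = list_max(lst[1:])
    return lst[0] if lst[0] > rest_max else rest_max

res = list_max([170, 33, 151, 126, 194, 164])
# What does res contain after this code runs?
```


list_max([170, 33, 151, 126, 194, 164])
= compare 170 with list_max([33, 151, 126, 194, 164])
= compare 33 with list_max([151, 126, 194, 164])
= compare 151 with list_max([126, 194, 164])
= compare 126 with list_max([194, 164])
= compare 194 with list_max([164])
Base: list_max([164]) = 164
compare 194 with 164: max = 194
compare 126 with 194: max = 194
compare 151 with 194: max = 194
compare 33 with 194: max = 194
compare 170 with 194: max = 194
= 194


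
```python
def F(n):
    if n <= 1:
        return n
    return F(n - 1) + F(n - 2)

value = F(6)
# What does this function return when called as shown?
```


F(6)
= F(5) + F(4)
= (F(4) + F(3)) + F(4)
Computing bottom-up: F(0)=0, F(1)=1, F(2)=1, F(3)=2, F(4)=3, F(5)=5, F(6)=8
= 8


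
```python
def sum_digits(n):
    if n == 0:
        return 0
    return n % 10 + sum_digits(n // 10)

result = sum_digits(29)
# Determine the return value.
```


sum_digits(29)
= 9 + sum_digits(2)
= 9 + 2 + sum_digits(0)
= 9 + 2 + 0
= 11


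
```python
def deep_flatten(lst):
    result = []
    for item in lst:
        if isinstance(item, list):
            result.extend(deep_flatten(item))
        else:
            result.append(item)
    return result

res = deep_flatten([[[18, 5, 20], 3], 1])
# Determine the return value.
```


deep_flatten([[[18, 5, 20], 3], 1])
Processing each element:
  [[18, 5, 20], 3] is a list -> deep_flatten recursively -> [18, 5, 20, 3]
  1 is not a list -> append 1
= [18, 5, 20, 3, 1]


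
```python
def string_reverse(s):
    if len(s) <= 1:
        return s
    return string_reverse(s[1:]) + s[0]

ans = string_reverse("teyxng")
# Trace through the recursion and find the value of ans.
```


string_reverse("teyxng")
= string_reverse("eyxng") + "t"
= string_reverse("yxng") + "e" + "t"
= string_reverse("xng") + "y" + "e" + "t"
= string_reverse("ng") + "x" + "y" + "e" + "t"
= string_reverse("g") + "n" + "x" + "y" + "e" + "t"
= "g" + "n" + "x" + "y" + "e" + "t"
= "gnxyet"


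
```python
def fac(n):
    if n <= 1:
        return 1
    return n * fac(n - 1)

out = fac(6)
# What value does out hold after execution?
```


fac(6)
= 6 * fac(5)
= 6 * 5 * fac(4)
= 6 * 5 * 4 * fac(3)
= 6 * 5 * 4 * 3 * fac(2)
= 6 * 5 * 4 * 3 * 2 * fac(1)
= 6 * 5 * 4 * 3 * 2 * 1
= 720


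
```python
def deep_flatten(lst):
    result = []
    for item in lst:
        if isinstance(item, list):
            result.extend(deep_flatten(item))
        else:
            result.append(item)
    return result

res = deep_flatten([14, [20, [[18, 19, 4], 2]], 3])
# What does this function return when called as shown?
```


deep_flatten([14, [20, [[18, 19, 4], 2]], 3])
Processing each element:
  14 is not a list -> append 14
  [20, [[18, 19, 4], 2]] is a list -> deep_flatten recursively -> [20, 18, 19, 4, 2]
  3 is not a list -> append 3
= [14, 20, 18, 19, 4, 2, 3]


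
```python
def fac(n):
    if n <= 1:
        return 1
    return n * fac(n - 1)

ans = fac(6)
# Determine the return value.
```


fac(6)
= 6 * fac(5)
= 6 * 5 * fac(4)
= 6 * 5 * 4 * fac(3)
= 6 * 5 * 4 * 3 * fac(2)
= 6 * 5 * 4 * 3 * 2 * fac(1)
= 6 * 5 * 4 * 3 * 2 * 1
= 720


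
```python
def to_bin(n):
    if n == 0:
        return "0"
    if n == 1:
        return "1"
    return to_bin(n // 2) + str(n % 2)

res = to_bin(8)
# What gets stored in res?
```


to_bin(8)
= to_bin(4) + "0"
= to_bin(2) + "0" + "0"
= to_bin(1) + "0" + "0" + "0"
= "1" + "0" + "0" + "0"
= "1000"


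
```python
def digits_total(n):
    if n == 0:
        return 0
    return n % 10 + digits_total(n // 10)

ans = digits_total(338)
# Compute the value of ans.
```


digits_total(338)
= 8 + digits_total(33)
= 8 + 3 + digits_total(3)
= 8 + 3 + 3 + digits_total(0)
= 8 + 3 + 3 + 0
= 14


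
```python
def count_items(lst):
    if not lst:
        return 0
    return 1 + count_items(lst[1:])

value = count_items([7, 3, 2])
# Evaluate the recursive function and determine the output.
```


count_items([7, 3, 2])
= 1 + count_items([3, 2])
= 1 + 1 + count_items([2])
= 1 + 1 + 1 + count_items([])
= 1 + 1 + 1 + 0
= 3


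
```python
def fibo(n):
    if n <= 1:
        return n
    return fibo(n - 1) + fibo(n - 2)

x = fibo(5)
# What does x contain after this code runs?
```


fibo(5)
= fibo(4) + fibo(3)
= (fibo(3) + fibo(2)) + fibo(3)
Computing bottom-up: fibo(0)=0, fibo(1)=1, fibo(2)=1, fibo(3)=2, fibo(4)=3, fibo(5)=5
= 5


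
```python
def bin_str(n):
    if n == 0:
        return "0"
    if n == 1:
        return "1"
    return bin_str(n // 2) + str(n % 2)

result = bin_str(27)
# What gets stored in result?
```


bin_str(27)
= bin_str(13) + "1"
= bin_str(6) + "1" + "1"
= bin_str(3) + "0" + "1" + "1"
= bin_str(1) + "1" + "0" + "1" + "1"
= "1" + "1" + "0" + "1" + "1"
= "11011"


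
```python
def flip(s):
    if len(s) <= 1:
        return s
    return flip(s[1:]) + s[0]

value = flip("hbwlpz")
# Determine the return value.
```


flip("hbwlpz")
= flip("bwlpz") + "h"
= flip("wlpz") + "b" + "h"
= flip("lpz") + "w" + "b" + "h"
= flip("pz") + "l" + "w" + "b" + "h"
= flip("z") + "p" + "l" + "w" + "b" + "h"
= "z" + "p" + "l" + "w" + "b" + "h"
= "zplwbh"


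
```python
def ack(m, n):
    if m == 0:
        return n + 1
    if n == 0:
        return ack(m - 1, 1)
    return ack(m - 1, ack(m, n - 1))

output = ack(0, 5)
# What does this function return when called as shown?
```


ack(0, 5)
m == 0: return 5 + 1 = 6
= 6


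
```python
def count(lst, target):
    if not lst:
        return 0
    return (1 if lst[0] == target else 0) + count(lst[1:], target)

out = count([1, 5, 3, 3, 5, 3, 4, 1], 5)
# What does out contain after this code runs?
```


count([1, 5, 3, 3, 5, 3, 4, 1], 5)
lst[0]=1 != 5: 0 + count([5, 3, 3, 5, 3, 4, 1], 5)
lst[0]=5 == 5: 1 + count([3, 3, 5, 3, 4, 1], 5)
lst[0]=3 != 5: 0 + count([3, 5, 3, 4, 1], 5)
lst[0]=3 != 5: 0 + count([5, 3, 4, 1], 5)
lst[0]=5 == 5: 1 + count([3, 4, 1], 5)
lst[0]=3 != 5: 0 + count([4, 1], 5)
lst[0]=4 != 5: 0 + count([1], 5)
lst[0]=1 != 5: 0 + count([], 5)
= 2


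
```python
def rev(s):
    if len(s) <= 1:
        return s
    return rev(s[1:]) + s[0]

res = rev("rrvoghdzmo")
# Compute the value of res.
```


rev("rrvoghdzmo")
= rev("rvoghdzmo") + "r"
= rev("voghdzmo") + "r" + "r"
= rev("oghdzmo") + "v" + "r" + "r"
= rev("ghdzmo") + "o" + "v" + "r" + "r"
= rev("hdzmo") + "g" + "o" + "v" + "r" + "r"
= rev("dzmo") + "h" + "g" + "o" + "v" + "r" + "r"
= rev("zmo") + "d" + "h" + "g" + "o" + "v" + "r" + "r"
= rev("mo") + "z" + "d" + "h" + "g" + "o" + "v" + "r" + "r"
= rev("o") + "m" + "z" + "d" + "h" + "g" + "o" + "v" + "r" + "r"
= "o" + "m" + "z" + "d" + "h" + "g" + "o" + "v" + "r" + "r"
= "omzdhgovrr"
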